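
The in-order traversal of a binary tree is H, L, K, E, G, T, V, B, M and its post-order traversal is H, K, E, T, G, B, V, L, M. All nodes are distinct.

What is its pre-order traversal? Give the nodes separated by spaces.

M L H V G E K T B

The last element of post-order is the root; it splits in-order into left and right subtrees.
Root M: left subtree has 8 nodes {H, L, K, E, G, T, V, B}, right has 0 { }.
  Root L: left subtree has 1 node {H}, right has 6 {K, E, G, T, V, B}.
    Root V: left subtree has 4 nodes {K, E, G, T}, right has 1 {B}.
      Root G: left subtree has 2 nodes {K, E}, right has 1 {T}.
        Root E: left subtree has 1 node {K}, right has 0 { }.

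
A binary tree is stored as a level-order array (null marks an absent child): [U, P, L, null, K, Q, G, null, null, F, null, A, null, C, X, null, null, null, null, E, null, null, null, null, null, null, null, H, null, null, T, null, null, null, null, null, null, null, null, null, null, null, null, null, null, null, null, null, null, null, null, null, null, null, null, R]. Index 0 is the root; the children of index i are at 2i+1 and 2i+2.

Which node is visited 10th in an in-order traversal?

In-order visits the left subtree, then the node, then the right subtree.
At U: go left to P.
  At P: no left child.
  Visit P.
  At P: go right to K.
    At K: go left to F.
      At F: go left to E.
        E is a leaf — visit E.
      Visit F.
      At F: no right child.
    Visit K.
    At K: no right child.
Visit U.
At U: go right to L.
  At L: go left to Q.
    At Q: go left to A.
      A is a leaf — visit A.
    Visit Q.
    At Q: no right child.
  Visit L.
  At L: go right to G.
    At G: go left to C.
      At C: go left to H.
        At H: go left to R.
          R is a leaf — visit R.
        Visit H.
        At H: no right child.
      Visit C.
      At C: no right child.
    Visit G.
    At G: go right to X.
      At X: no left child.
      Visit X.
      At X: go right to T.
        T is a leaf — visit T.
Full in-order sequence: P, E, F, K, U, A, Q, L, R, H, C, G, X, T.

H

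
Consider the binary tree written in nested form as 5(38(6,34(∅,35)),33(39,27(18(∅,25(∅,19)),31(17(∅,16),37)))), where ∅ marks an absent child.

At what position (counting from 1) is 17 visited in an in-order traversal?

In-order visits the left subtree, then the node, then the right subtree.
At 5: go left to 38.
  At 38: go left to 6.
    6 is a leaf — visit 6.
  Visit 38.
  At 38: go right to 34.
    At 34: no left child.
    Visit 34.
    At 34: go right to 35.
      35 is a leaf — visit 35.
Visit 5.
At 5: go right to 33.
  At 33: go left to 39.
    39 is a leaf — visit 39.
  Visit 33.
  At 33: go right to 27.
    At 27: go left to 18.
      At 18: no left child.
      Visit 18.
      At 18: go right to 25.
        At 25: no left child.
        Visit 25.
        At 25: go right to 19.
          19 is a leaf — visit 19.
    Visit 27.
    At 27: go right to 31.
      At 31: go left to 17.
        At 17: no left child.
        Visit 17.
        At 17: go right to 16.
          16 is a leaf — visit 16.
      Visit 31.
      At 31: go right to 37.
        37 is a leaf — visit 37.
Full in-order sequence: 6, 38, 34, 35, 5, 39, 33, 18, 25, 19, 27, 17, 16, 31, 37.

12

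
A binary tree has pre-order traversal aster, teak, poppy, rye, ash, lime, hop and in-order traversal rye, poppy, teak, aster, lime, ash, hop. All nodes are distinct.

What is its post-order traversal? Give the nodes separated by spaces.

rye poppy teak lime hop ash aster

The first element of pre-order is the root; it splits in-order into left and right subtrees.
Root aster: left subtree has 3 nodes {rye, poppy, teak}, right has 3 {lime, ash, hop}.
  Root teak: left subtree has 2 nodes {rye, poppy}, right has 0 { }.
    Root poppy: left subtree has 1 node {rye}, right has 0 { }.
  Root ash: left subtree has 1 node {lime}, right has 1 {hop}.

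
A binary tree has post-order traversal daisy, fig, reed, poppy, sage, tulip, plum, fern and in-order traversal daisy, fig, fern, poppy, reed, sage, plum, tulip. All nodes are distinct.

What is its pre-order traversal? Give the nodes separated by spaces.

fern fig daisy plum sage poppy reed tulip

The last element of post-order is the root; it splits in-order into left and right subtrees.
Root fern: left subtree has 2 nodes {daisy, fig}, right has 5 {poppy, reed, sage, plum, tulip}.
  Root fig: left subtree has 1 node {daisy}, right has 0 { }.
  Root plum: left subtree has 3 nodes {poppy, reed, sage}, right has 1 {tulip}.
    Root sage: left subtree has 2 nodes {poppy, reed}, right has 0 { }.
      Root poppy: left subtree has 0 nodes { }, right has 1 {reed}.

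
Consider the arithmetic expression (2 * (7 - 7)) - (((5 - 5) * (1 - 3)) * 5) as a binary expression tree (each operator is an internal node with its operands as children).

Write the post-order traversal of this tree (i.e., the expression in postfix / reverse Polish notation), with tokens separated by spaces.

2 7 7 - * 5 5 - 1 3 - * 5 * -

Post-order on an expression tree gives postfix notation: for each operator, emit left operand, right operand, then the operator.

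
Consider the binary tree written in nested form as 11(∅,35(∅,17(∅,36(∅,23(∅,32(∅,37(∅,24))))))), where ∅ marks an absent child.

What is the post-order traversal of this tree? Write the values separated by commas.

Post-order visits the left subtree, then the right subtree, then the node.
At 11: no left child.
At 11: go right to 35.
  At 35: no left child.
  At 35: go right to 17.
    At 17: no left child.
    At 17: go right to 36.
      At 36: no left child.
      At 36: go right to 23.
        At 23: no left child.
        At 23: go right to 32.
          At 32: no left child.
          At 32: go right to 37.
            At 37: no left child.
            At 37: go right to 24.
              24 is a leaf — visit 24.
            Visit 37.
          Visit 32.
        Visit 23.
      Visit 36.
    Visit 17.
  Visit 35.
Visit 11.

24, 37, 32, 23, 36, 17, 35, 11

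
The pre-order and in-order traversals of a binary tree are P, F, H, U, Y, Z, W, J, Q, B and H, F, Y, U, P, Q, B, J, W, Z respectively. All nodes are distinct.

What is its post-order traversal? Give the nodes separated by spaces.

The first element of pre-order is the root; it splits in-order into left and right subtrees.
Root P: left subtree has 4 nodes {H, F, Y, U}, right has 5 {Q, B, J, W, Z}.
  Root F: left subtree has 1 node {H}, right has 2 {Y, U}.
    Root U: left subtree has 1 node {Y}, right has 0 { }.
  Root Z: left subtree has 4 nodes {Q, B, J, W}, right has 0 { }.
    Root W: left subtree has 3 nodes {Q, B, J}, right has 0 { }.
      Root J: left subtree has 2 nodes {Q, B}, right has 0 { }.
        Root Q: left subtree has 0 nodes { }, right has 1 {B}.

H Y U F B Q J W Z P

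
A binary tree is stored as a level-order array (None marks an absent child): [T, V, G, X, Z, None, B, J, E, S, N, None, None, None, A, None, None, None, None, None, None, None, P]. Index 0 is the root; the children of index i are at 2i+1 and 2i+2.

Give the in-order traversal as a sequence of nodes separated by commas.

J, X, E, V, S, Z, N, P, T, G, B, A

In-order visits the left subtree, then the node, then the right subtree.
At T: go left to V.
  At V: go left to X.
    At X: go left to J.
      J is a leaf — visit J.
    Visit X.
    At X: go right to E.
      E is a leaf — visit E.
  Visit V.
  At V: go right to Z.
    At Z: go left to S.
      S is a leaf — visit S.
    Visit Z.
    At Z: go right to N.
      At N: no left child.
      Visit N.
      At N: go right to P.
        P is a leaf — visit P.
Visit T.
At T: go right to G.
  At G: no left child.
  Visit G.
  At G: go right to B.
    At B: no left child.
    Visit B.
    At B: go right to A.
      A is a leaf — visit A.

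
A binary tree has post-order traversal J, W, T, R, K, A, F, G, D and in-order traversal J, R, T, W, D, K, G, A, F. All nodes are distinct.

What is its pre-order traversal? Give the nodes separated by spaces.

The last element of post-order is the root; it splits in-order into left and right subtrees.
Root D: left subtree has 4 nodes {J, R, T, W}, right has 4 {K, G, A, F}.
  Root R: left subtree has 1 node {J}, right has 2 {T, W}.
    Root T: left subtree has 0 nodes { }, right has 1 {W}.
  Root G: left subtree has 1 node {K}, right has 2 {A, F}.
    Root F: left subtree has 1 node {A}, right has 0 { }.

D R J T W G K F A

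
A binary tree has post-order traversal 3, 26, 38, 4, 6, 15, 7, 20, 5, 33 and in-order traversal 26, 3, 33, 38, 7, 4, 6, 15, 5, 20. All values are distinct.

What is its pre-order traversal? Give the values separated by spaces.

The last element of post-order is the root; it splits in-order into left and right subtrees.
Root 33: left subtree has 2 nodes {26, 3}, right has 7 {38, 7, 4, 6, 15, 5, 20}.
  Root 26: left subtree has 0 nodes { }, right has 1 {3}.
  Root 5: left subtree has 5 nodes {38, 7, 4, 6, 15}, right has 1 {20}.
    Root 7: left subtree has 1 node {38}, right has 3 {4, 6, 15}.
      Root 15: left subtree has 2 nodes {4, 6}, right has 0 { }.
        Root 6: left subtree has 1 node {4}, right has 0 { }.

33 26 3 5 7 38 15 6 4 20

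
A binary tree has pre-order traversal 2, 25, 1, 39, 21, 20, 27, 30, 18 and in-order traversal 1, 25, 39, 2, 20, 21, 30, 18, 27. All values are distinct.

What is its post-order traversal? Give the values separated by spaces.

1 39 25 20 18 30 27 21 2

The first element of pre-order is the root; it splits in-order into left and right subtrees.
Root 2: left subtree has 3 nodes {1, 25, 39}, right has 5 {20, 21, 30, 18, 27}.
  Root 25: left subtree has 1 node {1}, right has 1 {39}.
  Root 21: left subtree has 1 node {20}, right has 3 {30, 18, 27}.
    Root 27: left subtree has 2 nodes {30, 18}, right has 0 { }.
      Root 30: left subtree has 0 nodes { }, right has 1 {18}.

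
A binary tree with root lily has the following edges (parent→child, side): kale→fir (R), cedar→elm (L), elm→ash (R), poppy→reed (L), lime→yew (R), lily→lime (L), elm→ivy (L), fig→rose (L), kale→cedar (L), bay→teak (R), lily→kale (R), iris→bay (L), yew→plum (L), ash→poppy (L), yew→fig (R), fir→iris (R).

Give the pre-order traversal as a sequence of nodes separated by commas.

lily, lime, yew, plum, fig, rose, kale, cedar, elm, ivy, ash, poppy, reed, fir, iris, bay, teak

Pre-order visits the node, then its left subtree, then its right subtree.
Visit lily.
At lily: go left to lime.
  Visit lime.
  At lime: no left child.
  At lime: go right to yew.
    Visit yew.
    At yew: go left to plum.
      plum is a leaf — visit plum.
    At yew: go right to fig.
      Visit fig.
      At fig: go left to rose.
        rose is a leaf — visit rose.
      At fig: no right child.
At lily: go right to kale.
  Visit kale.
  At kale: go left to cedar.
    Visit cedar.
    At cedar: go left to elm.
      Visit elm.
      At elm: go left to ivy.
        ivy is a leaf — visit ivy.
      At elm: go right to ash.
        Visit ash.
        At ash: go left to poppy.
          Visit poppy.
          At poppy: go left to reed.
            reed is a leaf — visit reed.
          At poppy: no right child.
        At ash: no right child.
    At cedar: no right child.
  At kale: go right to fir.
    Visit fir.
    At fir: no left child.
    At fir: go right to iris.
      Visit iris.
      At iris: go left to bay.
        Visit bay.
        At bay: no left child.
        At bay: go right to teak.
          teak is a leaf — visit teak.
      At iris: no right child.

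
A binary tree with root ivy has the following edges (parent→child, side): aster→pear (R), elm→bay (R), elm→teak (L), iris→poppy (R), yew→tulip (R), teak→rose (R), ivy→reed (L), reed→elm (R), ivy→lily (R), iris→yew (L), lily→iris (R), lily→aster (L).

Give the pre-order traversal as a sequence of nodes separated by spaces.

ivy reed elm teak rose bay lily aster pear iris yew tulip poppy

Pre-order visits the node, then its left subtree, then its right subtree.
Visit ivy.
At ivy: go left to reed.
  Visit reed.
  At reed: no left child.
  At reed: go right to elm.
    Visit elm.
    At elm: go left to teak.
      Visit teak.
      At teak: no left child.
      At teak: go right to rose.
        rose is a leaf — visit rose.
    At elm: go right to bay.
      bay is a leaf — visit bay.
At ivy: go right to lily.
  Visit lily.
  At lily: go left to aster.
    Visit aster.
    At aster: no left child.
    At aster: go right to pear.
      pear is a leaf — visit pear.
  At lily: go right to iris.
    Visit iris.
    At iris: go left to yew.
      Visit yew.
      At yew: no left child.
      At yew: go right to tulip.
        tulip is a leaf — visit tulip.
    At iris: go right to poppy.
      poppy is a leaf — visit poppy.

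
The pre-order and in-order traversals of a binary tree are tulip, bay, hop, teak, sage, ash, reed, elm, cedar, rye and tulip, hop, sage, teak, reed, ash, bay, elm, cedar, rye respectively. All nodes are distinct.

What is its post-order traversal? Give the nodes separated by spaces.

sage reed ash teak hop rye cedar elm bay tulip

The first element of pre-order is the root; it splits in-order into left and right subtrees.
Root tulip: left subtree has 0 nodes { }, right has 9 {hop, sage, teak, reed, ash, bay, elm, cedar, rye}.
  Root bay: left subtree has 5 nodes {hop, sage, teak, reed, ash}, right has 3 {elm, cedar, rye}.
    Root hop: left subtree has 0 nodes { }, right has 4 {sage, teak, reed, ash}.
      Root teak: left subtree has 1 node {sage}, right has 2 {reed, ash}.
        Root ash: left subtree has 1 node {reed}, right has 0 { }.
    Root elm: left subtree has 0 nodes { }, right has 2 {cedar, rye}.
      Root cedar: left subtree has 0 nodes { }, right has 1 {rye}.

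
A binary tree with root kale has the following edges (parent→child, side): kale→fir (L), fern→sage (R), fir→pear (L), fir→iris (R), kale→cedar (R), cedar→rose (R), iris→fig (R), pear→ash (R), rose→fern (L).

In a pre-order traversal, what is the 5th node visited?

Pre-order visits the node, then its left subtree, then its right subtree.
Visit kale.
At kale: go left to fir.
  Visit fir.
  At fir: go left to pear.
    Visit pear.
    At pear: no left child.
    At pear: go right to ash.
      ash is a leaf — visit ash.
  At fir: go right to iris.
    Visit iris.
    At iris: no left child.
    At iris: go right to fig.
      fig is a leaf — visit fig.
At kale: go right to cedar.
  Visit cedar.
  At cedar: no left child.
  At cedar: go right to rose.
    Visit rose.
    At rose: go left to fern.
      Visit fern.
      At fern: no left child.
      At fern: go right to sage.
        sage is a leaf — visit sage.
    At rose: no right child.
Full pre-order sequence: kale, fir, pear, ash, iris, fig, cedar, rose, fern, sage.

iris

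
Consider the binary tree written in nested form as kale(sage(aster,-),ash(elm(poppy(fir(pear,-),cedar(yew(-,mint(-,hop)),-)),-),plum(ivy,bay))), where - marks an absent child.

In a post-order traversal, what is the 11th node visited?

ivy

Post-order visits the left subtree, then the right subtree, then the node.
At kale: go left to sage.
  At sage: go left to aster.
    aster is a leaf — visit aster.
  At sage: no right child.
  Visit sage.
At kale: go right to ash.
  At ash: go left to elm.
    At elm: go left to poppy.
      At poppy: go left to fir.
        At fir: go left to pear.
          pear is a leaf — visit pear.
        At fir: no right child.
        Visit fir.
      At poppy: go right to cedar.
        At cedar: go left to yew.
          At yew: no left child.
          At yew: go right to mint.
            At mint: no left child.
            At mint: go right to hop.
              hop is a leaf — visit hop.
            Visit mint.
          Visit yew.
        At cedar: no right child.
        Visit cedar.
      Visit poppy.
    At elm: no right child.
    Visit elm.
  At ash: go right to plum.
    At plum: go left to ivy.
      ivy is a leaf — visit ivy.
    At plum: go right to bay.
      bay is a leaf — visit bay.
    Visit plum.
  Visit ash.
Visit kale.
Full post-order sequence: aster, sage, pear, fir, hop, mint, yew, cedar, poppy, elm, ivy, bay, plum, ash, kale.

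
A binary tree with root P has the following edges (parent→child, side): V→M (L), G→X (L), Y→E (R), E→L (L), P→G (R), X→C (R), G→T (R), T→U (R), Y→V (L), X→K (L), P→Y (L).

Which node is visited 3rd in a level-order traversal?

Level-order visits nodes level by level from the root, left to right within each level.
Level 0: P
Level 1: Y, G
Level 2: V, E, X, T
Level 3: M, L, K, C, U
Full level-order sequence: P, Y, G, V, E, X, T, M, L, K, C, U.

G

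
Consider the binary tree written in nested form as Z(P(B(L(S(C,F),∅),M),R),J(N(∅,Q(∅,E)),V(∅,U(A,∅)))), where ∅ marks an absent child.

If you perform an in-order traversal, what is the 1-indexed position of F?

In-order visits the left subtree, then the node, then the right subtree.
At Z: go left to P.
  At P: go left to B.
    At B: go left to L.
      At L: go left to S.
        At S: go left to C.
          C is a leaf — visit C.
        Visit S.
        At S: go right to F.
          F is a leaf — visit F.
      Visit L.
      At L: no right child.
    Visit B.
    At B: go right to M.
      M is a leaf — visit M.
  Visit P.
  At P: go right to R.
    R is a leaf — visit R.
Visit Z.
At Z: go right to J.
  At J: go left to N.
    At N: no left child.
    Visit N.
    At N: go right to Q.
      At Q: no left child.
      Visit Q.
      At Q: go right to E.
        E is a leaf — visit E.
  Visit J.
  At J: go right to V.
    At V: no left child.
    Visit V.
    At V: go right to U.
      At U: go left to A.
        A is a leaf — visit A.
      Visit U.
      At U: no right child.
Full in-order sequence: C, S, F, L, B, M, P, R, Z, N, Q, E, J, V, A, U.

3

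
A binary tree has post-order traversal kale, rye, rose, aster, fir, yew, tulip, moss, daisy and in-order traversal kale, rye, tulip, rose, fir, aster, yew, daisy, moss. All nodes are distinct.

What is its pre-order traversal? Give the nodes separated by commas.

The last element of post-order is the root; it splits in-order into left and right subtrees.
Root daisy: left subtree has 7 nodes {kale, rye, tulip, rose, fir, aster, yew}, right has 1 {moss}.
  Root tulip: left subtree has 2 nodes {kale, rye}, right has 4 {rose, fir, aster, yew}.
    Root rye: left subtree has 1 node {kale}, right has 0 { }.
    Root yew: left subtree has 3 nodes {rose, fir, aster}, right has 0 { }.
      Root fir: left subtree has 1 node {rose}, right has 1 {aster}.

daisy, tulip, rye, kale, yew, fir, rose, aster, moss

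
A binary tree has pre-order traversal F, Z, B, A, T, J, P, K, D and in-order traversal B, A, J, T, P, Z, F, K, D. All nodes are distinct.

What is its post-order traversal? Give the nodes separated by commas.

J, P, T, A, B, Z, D, K, F

The first element of pre-order is the root; it splits in-order into left and right subtrees.
Root F: left subtree has 6 nodes {B, A, J, T, P, Z}, right has 2 {K, D}.
  Root Z: left subtree has 5 nodes {B, A, J, T, P}, right has 0 { }.
    Root B: left subtree has 0 nodes { }, right has 4 {A, J, T, P}.
      Root A: left subtree has 0 nodes { }, right has 3 {J, T, P}.
        Root T: left subtree has 1 node {J}, right has 1 {P}.
  Root K: left subtree has 0 nodes { }, right has 1 {D}.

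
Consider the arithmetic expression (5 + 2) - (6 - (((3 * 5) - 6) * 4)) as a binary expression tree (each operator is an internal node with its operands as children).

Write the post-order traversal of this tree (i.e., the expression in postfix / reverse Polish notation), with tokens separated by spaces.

5 2 + 6 3 5 * 6 - 4 * - -

Post-order on an expression tree gives postfix notation: for each operator, emit left operand, right operand, then the operator.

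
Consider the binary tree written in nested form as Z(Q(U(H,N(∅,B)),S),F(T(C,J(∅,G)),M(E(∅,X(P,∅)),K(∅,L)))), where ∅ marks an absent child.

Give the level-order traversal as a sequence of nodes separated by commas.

Level-order visits nodes level by level from the root, left to right within each level.
Level 0: Z
Level 1: Q, F
Level 2: U, S, T, M
Level 3: H, N, C, J, E, K
Level 4: B, G, X, L
Level 5: P

Z, Q, F, U, S, T, M, H, N, C, J, E, K, B, G, X, L, P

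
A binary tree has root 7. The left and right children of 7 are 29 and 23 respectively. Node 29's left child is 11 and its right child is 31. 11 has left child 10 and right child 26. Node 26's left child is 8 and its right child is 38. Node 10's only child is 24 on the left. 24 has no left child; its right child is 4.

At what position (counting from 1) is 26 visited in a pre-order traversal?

7

Pre-order visits the node, then its left subtree, then its right subtree.
Visit 7.
At 7: go left to 29.
  Visit 29.
  At 29: go left to 11.
    Visit 11.
    At 11: go left to 10.
      Visit 10.
      At 10: go left to 24.
        Visit 24.
        At 24: no left child.
        At 24: go right to 4.
          4 is a leaf — visit 4.
      At 10: no right child.
    At 11: go right to 26.
      Visit 26.
      At 26: go left to 8.
        8 is a leaf — visit 8.
      At 26: go right to 38.
        38 is a leaf — visit 38.
  At 29: go right to 31.
    31 is a leaf — visit 31.
At 7: go right to 23.
  23 is a leaf — visit 23.
Full pre-order sequence: 7, 29, 11, 10, 24, 4, 26, 8, 38, 31, 23.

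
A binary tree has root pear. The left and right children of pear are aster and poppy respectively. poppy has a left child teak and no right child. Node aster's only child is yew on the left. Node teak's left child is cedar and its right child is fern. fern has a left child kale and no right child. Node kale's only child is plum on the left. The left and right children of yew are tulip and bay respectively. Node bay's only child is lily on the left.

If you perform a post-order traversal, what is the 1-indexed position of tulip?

Post-order visits the left subtree, then the right subtree, then the node.
At pear: go left to aster.
  At aster: go left to yew.
    At yew: go left to tulip.
      tulip is a leaf — visit tulip.
    At yew: go right to bay.
      At bay: go left to lily.
        lily is a leaf — visit lily.
      At bay: no right child.
      Visit bay.
    Visit yew.
  At aster: no right child.
  Visit aster.
At pear: go right to poppy.
  At poppy: go left to teak.
    At teak: go left to cedar.
      cedar is a leaf — visit cedar.
    At teak: go right to fern.
      At fern: go left to kale.
        At kale: go left to plum.
          plum is a leaf — visit plum.
        At kale: no right child.
        Visit kale.
      At fern: no right child.
      Visit fern.
    Visit teak.
  At poppy: no right child.
  Visit poppy.
Visit pear.
Full post-order sequence: tulip, lily, bay, yew, aster, cedar, plum, kale, fern, teak, poppy, pear.

1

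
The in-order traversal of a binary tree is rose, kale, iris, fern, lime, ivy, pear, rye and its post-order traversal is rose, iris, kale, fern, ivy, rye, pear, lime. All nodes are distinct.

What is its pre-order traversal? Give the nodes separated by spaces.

The last element of post-order is the root; it splits in-order into left and right subtrees.
Root lime: left subtree has 4 nodes {rose, kale, iris, fern}, right has 3 {ivy, pear, rye}.
  Root fern: left subtree has 3 nodes {rose, kale, iris}, right has 0 { }.
    Root kale: left subtree has 1 node {rose}, right has 1 {iris}.
  Root pear: left subtree has 1 node {ivy}, right has 1 {rye}.

lime fern kale rose iris pear ivy rye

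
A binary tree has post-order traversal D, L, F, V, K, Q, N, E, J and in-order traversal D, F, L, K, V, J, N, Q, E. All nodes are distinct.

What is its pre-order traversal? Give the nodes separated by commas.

J, K, F, D, L, V, E, N, Q

The last element of post-order is the root; it splits in-order into left and right subtrees.
Root J: left subtree has 5 nodes {D, F, L, K, V}, right has 3 {N, Q, E}.
  Root K: left subtree has 3 nodes {D, F, L}, right has 1 {V}.
    Root F: left subtree has 1 node {D}, right has 1 {L}.
  Root E: left subtree has 2 nodes {N, Q}, right has 0 { }.
    Root N: left subtree has 0 nodes { }, right has 1 {Q}.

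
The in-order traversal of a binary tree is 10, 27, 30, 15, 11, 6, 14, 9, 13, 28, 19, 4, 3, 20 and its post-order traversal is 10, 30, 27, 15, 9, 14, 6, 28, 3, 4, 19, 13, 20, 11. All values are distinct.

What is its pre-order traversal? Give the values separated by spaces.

The last element of post-order is the root; it splits in-order into left and right subtrees.
Root 11: left subtree has 4 nodes {10, 27, 30, 15}, right has 9 {6, 14, 9, 13, 28, 19, 4, 3, 20}.
  Root 15: left subtree has 3 nodes {10, 27, 30}, right has 0 { }.
    Root 27: left subtree has 1 node {10}, right has 1 {30}.
  Root 20: left subtree has 8 nodes {6, 14, 9, 13, 28, 19, 4, 3}, right has 0 { }.
    Root 13: left subtree has 3 nodes {6, 14, 9}, right has 4 {28, 19, 4, 3}.
      Root 6: left subtree has 0 nodes { }, right has 2 {14, 9}.
        Root 14: left subtree has 0 nodes { }, right has 1 {9}.
      Root 19: left subtree has 1 node {28}, right has 2 {4, 3}.
        Root 4: left subtree has 0 nodes { }, right has 1 {3}.

11 15 27 10 30 20 13 6 14 9 19 28 4 3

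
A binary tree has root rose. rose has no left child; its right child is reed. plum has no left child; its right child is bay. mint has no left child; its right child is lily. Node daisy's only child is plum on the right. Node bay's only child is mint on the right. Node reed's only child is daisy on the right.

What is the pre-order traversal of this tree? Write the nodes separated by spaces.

rose reed daisy plum bay mint lily

Pre-order visits the node, then its left subtree, then its right subtree.
Visit rose.
At rose: no left child.
At rose: go right to reed.
  Visit reed.
  At reed: no left child.
  At reed: go right to daisy.
    Visit daisy.
    At daisy: no left child.
    At daisy: go right to plum.
      Visit plum.
      At plum: no left child.
      At plum: go right to bay.
        Visit bay.
        At bay: no left child.
        At bay: go right to mint.
          Visit mint.
          At mint: no left child.
          At mint: go right to lily.
            lily is a leaf — visit lily.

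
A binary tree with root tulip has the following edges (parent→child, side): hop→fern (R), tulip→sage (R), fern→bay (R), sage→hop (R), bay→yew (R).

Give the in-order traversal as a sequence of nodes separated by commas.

tulip, sage, hop, fern, bay, yew

In-order visits the left subtree, then the node, then the right subtree.
At tulip: no left child.
Visit tulip.
At tulip: go right to sage.
  At sage: no left child.
  Visit sage.
  At sage: go right to hop.
    At hop: no left child.
    Visit hop.
    At hop: go right to fern.
      At fern: no left child.
      Visit fern.
      At fern: go right to bay.
        At bay: no left child.
        Visit bay.
        At bay: go right to yew.
          yew is a leaf — visit yew.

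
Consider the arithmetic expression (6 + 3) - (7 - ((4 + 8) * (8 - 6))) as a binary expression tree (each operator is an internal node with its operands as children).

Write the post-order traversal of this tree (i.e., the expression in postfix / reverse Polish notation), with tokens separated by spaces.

6 3 + 7 4 8 + 8 6 - * - -

Post-order on an expression tree gives postfix notation: for each operator, emit left operand, right operand, then the operator.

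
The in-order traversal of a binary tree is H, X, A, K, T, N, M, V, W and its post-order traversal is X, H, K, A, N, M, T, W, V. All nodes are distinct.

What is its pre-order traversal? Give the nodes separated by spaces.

The last element of post-order is the root; it splits in-order into left and right subtrees.
Root V: left subtree has 7 nodes {H, X, A, K, T, N, M}, right has 1 {W}.
  Root T: left subtree has 4 nodes {H, X, A, K}, right has 2 {N, M}.
    Root A: left subtree has 2 nodes {H, X}, right has 1 {K}.
      Root H: left subtree has 0 nodes { }, right has 1 {X}.
    Root M: left subtree has 1 node {N}, right has 0 { }.

V T A H X K M N W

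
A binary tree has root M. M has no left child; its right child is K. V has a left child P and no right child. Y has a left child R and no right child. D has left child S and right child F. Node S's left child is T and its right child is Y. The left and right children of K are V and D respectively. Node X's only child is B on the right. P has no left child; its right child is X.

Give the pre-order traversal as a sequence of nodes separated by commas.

M, K, V, P, X, B, D, S, T, Y, R, F

Pre-order visits the node, then its left subtree, then its right subtree.
Visit M.
At M: no left child.
At M: go right to K.
  Visit K.
  At K: go left to V.
    Visit V.
    At V: go left to P.
      Visit P.
      At P: no left child.
      At P: go right to X.
        Visit X.
        At X: no left child.
        At X: go right to B.
          B is a leaf — visit B.
    At V: no right child.
  At K: go right to D.
    Visit D.
    At D: go left to S.
      Visit S.
      At S: go left to T.
        T is a leaf — visit T.
      At S: go right to Y.
        Visit Y.
        At Y: go left to R.
          R is a leaf — visit R.
        At Y: no right child.
    At D: go right to F.
      F is a leaf — visit F.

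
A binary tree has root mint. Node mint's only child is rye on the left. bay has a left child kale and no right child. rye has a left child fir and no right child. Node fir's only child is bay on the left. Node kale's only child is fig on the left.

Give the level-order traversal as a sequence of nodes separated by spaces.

Level-order visits nodes level by level from the root, left to right within each level.
Level 0: mint
Level 1: rye
Level 2: fir
Level 3: bay
Level 4: kale
Level 5: fig

mint rye fir bay kale fig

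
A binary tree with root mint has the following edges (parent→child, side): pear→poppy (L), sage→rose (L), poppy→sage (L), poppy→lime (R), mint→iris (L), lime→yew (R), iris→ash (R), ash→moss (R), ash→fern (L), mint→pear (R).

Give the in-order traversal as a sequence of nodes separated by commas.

iris, fern, ash, moss, mint, rose, sage, poppy, lime, yew, pear

In-order visits the left subtree, then the node, then the right subtree.
At mint: go left to iris.
  At iris: no left child.
  Visit iris.
  At iris: go right to ash.
    At ash: go left to fern.
      fern is a leaf — visit fern.
    Visit ash.
    At ash: go right to moss.
      moss is a leaf — visit moss.
Visit mint.
At mint: go right to pear.
  At pear: go left to poppy.
    At poppy: go left to sage.
      At sage: go left to rose.
        rose is a leaf — visit rose.
      Visit sage.
      At sage: no right child.
    Visit poppy.
    At poppy: go right to lime.
      At lime: no left child.
      Visit lime.
      At lime: go right to yew.
        yew is a leaf — visit yew.
  Visit pear.
  At pear: no right child.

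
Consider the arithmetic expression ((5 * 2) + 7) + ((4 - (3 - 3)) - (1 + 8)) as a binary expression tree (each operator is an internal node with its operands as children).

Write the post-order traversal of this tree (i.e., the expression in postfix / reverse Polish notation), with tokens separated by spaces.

5 2 * 7 + 4 3 3 - - 1 8 + - +

Post-order on an expression tree gives postfix notation: for each operator, emit left operand, right operand, then the operator.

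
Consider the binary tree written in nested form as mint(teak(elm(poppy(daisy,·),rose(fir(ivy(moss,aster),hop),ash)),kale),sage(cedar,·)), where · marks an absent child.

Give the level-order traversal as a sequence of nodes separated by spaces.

mint teak sage elm kale cedar poppy rose daisy fir ash ivy hop moss aster

Level-order visits nodes level by level from the root, left to right within each level.
Level 0: mint
Level 1: teak, sage
Level 2: elm, kale, cedar
Level 3: poppy, rose
Level 4: daisy, fir, ash
Level 5: ivy, hop
Level 6: moss, aster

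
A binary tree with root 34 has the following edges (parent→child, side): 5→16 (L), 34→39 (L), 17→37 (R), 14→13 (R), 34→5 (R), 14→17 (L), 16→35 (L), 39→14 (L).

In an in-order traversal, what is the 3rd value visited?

In-order visits the left subtree, then the node, then the right subtree.
At 34: go left to 39.
  At 39: go left to 14.
    At 14: go left to 17.
      At 17: no left child.
      Visit 17.
      At 17: go right to 37.
        37 is a leaf — visit 37.
    Visit 14.
    At 14: go right to 13.
      13 is a leaf — visit 13.
  Visit 39.
  At 39: no right child.
Visit 34.
At 34: go right to 5.
  At 5: go left to 16.
    At 16: go left to 35.
      35 is a leaf — visit 35.
    Visit 16.
    At 16: no right child.
  Visit 5.
  At 5: no right child.
Full in-order sequence: 17, 37, 14, 13, 39, 34, 35, 16, 5.

14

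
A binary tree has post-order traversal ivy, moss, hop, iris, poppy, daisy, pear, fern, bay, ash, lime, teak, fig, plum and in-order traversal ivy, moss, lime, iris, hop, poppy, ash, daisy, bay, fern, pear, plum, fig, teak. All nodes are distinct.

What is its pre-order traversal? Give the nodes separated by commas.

plum, lime, moss, ivy, ash, poppy, iris, hop, bay, daisy, fern, pear, fig, teak

The last element of post-order is the root; it splits in-order into left and right subtrees.
Root plum: left subtree has 11 nodes {ivy, moss, lime, iris, hop, poppy, ash, daisy, bay, fern, pear}, right has 2 {fig, teak}.
  Root lime: left subtree has 2 nodes {ivy, moss}, right has 8 {iris, hop, poppy, ash, daisy, bay, fern, pear}.
    Root moss: left subtree has 1 node {ivy}, right has 0 { }.
    Root ash: left subtree has 3 nodes {iris, hop, poppy}, right has 4 {daisy, bay, fern, pear}.
      Root poppy: left subtree has 2 nodes {iris, hop}, right has 0 { }.
        Root iris: left subtree has 0 nodes { }, right has 1 {hop}.
      Root bay: left subtree has 1 node {daisy}, right has 2 {fern, pear}.
        Root fern: left subtree has 0 nodes { }, right has 1 {pear}.
  Root fig: left subtree has 0 nodes { }, right has 1 {teak}.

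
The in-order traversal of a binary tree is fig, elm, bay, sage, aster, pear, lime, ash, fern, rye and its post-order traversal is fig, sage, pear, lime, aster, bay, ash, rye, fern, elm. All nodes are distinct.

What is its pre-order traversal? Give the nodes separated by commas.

The last element of post-order is the root; it splits in-order into left and right subtrees.
Root elm: left subtree has 1 node {fig}, right has 8 {bay, sage, aster, pear, lime, ash, fern, rye}.
  Root fern: left subtree has 6 nodes {bay, sage, aster, pear, lime, ash}, right has 1 {rye}.
    Root ash: left subtree has 5 nodes {bay, sage, aster, pear, lime}, right has 0 { }.
      Root bay: left subtree has 0 nodes { }, right has 4 {sage, aster, pear, lime}.
        Root aster: left subtree has 1 node {sage}, right has 2 {pear, lime}.
          Root lime: left subtree has 1 node {pear}, right has 0 { }.

elm, fig, fern, ash, bay, aster, sage, lime, pear, rye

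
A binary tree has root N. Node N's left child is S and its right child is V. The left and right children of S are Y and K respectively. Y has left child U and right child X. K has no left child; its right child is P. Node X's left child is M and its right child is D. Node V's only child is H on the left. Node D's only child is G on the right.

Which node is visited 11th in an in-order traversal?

In-order visits the left subtree, then the node, then the right subtree.
At N: go left to S.
  At S: go left to Y.
    At Y: go left to U.
      U is a leaf — visit U.
    Visit Y.
    At Y: go right to X.
      At X: go left to M.
        M is a leaf — visit M.
      Visit X.
      At X: go right to D.
        At D: no left child.
        Visit D.
        At D: go right to G.
          G is a leaf — visit G.
  Visit S.
  At S: go right to K.
    At K: no left child.
    Visit K.
    At K: go right to P.
      P is a leaf — visit P.
Visit N.
At N: go right to V.
  At V: go left to H.
    H is a leaf — visit H.
  Visit V.
  At V: no right child.
Full in-order sequence: U, Y, M, X, D, G, S, K, P, N, H, V.

H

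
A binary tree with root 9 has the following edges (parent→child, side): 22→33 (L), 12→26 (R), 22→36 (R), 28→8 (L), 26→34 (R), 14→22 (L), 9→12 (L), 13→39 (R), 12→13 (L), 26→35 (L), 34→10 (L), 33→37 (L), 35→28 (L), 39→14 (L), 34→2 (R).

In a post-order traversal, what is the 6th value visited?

Post-order visits the left subtree, then the right subtree, then the node.
At 9: go left to 12.
  At 12: go left to 13.
    At 13: no left child.
    At 13: go right to 39.
      At 39: go left to 14.
        At 14: go left to 22.
          At 22: go left to 33.
            At 33: go left to 37.
              37 is a leaf — visit 37.
            At 33: no right child.
            Visit 33.
          At 22: go right to 36.
            36 is a leaf — visit 36.
          Visit 22.
        At 14: no right child.
        Visit 14.
      At 39: no right child.
      Visit 39.
    Visit 13.
  At 12: go right to 26.
    At 26: go left to 35.
      At 35: go left to 28.
        At 28: go left to 8.
          8 is a leaf — visit 8.
        At 28: no right child.
        Visit 28.
      At 35: no right child.
      Visit 35.
    At 26: go right to 34.
      At 34: go left to 10.
        10 is a leaf — visit 10.
      At 34: go right to 2.
        2 is a leaf — visit 2.
      Visit 34.
    Visit 26.
  Visit 12.
At 9: no right child.
Visit 9.
Full post-order sequence: 37, 33, 36, 22, 14, 39, 13, 8, 28, 35, 10, 2, 34, 26, 12, 9.

39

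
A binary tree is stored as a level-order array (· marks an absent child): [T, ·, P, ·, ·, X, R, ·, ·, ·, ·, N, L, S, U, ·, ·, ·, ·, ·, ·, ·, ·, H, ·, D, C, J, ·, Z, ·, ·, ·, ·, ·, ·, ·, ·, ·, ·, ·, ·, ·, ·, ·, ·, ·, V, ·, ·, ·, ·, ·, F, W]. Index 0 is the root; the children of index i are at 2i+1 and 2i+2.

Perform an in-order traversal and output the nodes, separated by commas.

In-order visits the left subtree, then the node, then the right subtree.
At T: no left child.
Visit T.
At T: go right to P.
  At P: go left to X.
    At X: go left to N.
      At N: go left to H.
        At H: go left to V.
          V is a leaf — visit V.
        Visit H.
        At H: no right child.
      Visit N.
      At N: no right child.
    Visit X.
    At X: go right to L.
      At L: go left to D.
        D is a leaf — visit D.
      Visit L.
      At L: go right to C.
        At C: go left to F.
          F is a leaf — visit F.
        Visit C.
        At C: go right to W.
          W is a leaf — visit W.
  Visit P.
  At P: go right to R.
    At R: go left to S.
      At S: go left to J.
        J is a leaf — visit J.
      Visit S.
      At S: no right child.
    Visit R.
    At R: go right to U.
      At U: go left to Z.
        Z is a leaf — visit Z.
      Visit U.
      At U: no right child.

T, V, H, N, X, D, L, F, C, W, P, J, S, R, Z, U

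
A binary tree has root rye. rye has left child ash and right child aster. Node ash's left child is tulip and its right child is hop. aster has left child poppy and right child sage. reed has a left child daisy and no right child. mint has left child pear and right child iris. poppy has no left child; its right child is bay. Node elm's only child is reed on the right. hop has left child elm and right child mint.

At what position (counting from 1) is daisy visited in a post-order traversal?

2

Post-order visits the left subtree, then the right subtree, then the node.
At rye: go left to ash.
  At ash: go left to tulip.
    tulip is a leaf — visit tulip.
  At ash: go right to hop.
    At hop: go left to elm.
      At elm: no left child.
      At elm: go right to reed.
        At reed: go left to daisy.
          daisy is a leaf — visit daisy.
        At reed: no right child.
        Visit reed.
      Visit elm.
    At hop: go right to mint.
      At mint: go left to pear.
        pear is a leaf — visit pear.
      At mint: go right to iris.
        iris is a leaf — visit iris.
      Visit mint.
    Visit hop.
  Visit ash.
At rye: go right to aster.
  At aster: go left to poppy.
    At poppy: no left child.
    At poppy: go right to bay.
      bay is a leaf — visit bay.
    Visit poppy.
  At aster: go right to sage.
    sage is a leaf — visit sage.
  Visit aster.
Visit rye.
Full post-order sequence: tulip, daisy, reed, elm, pear, iris, mint, hop, ash, bay, poppy, sage, aster, rye.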